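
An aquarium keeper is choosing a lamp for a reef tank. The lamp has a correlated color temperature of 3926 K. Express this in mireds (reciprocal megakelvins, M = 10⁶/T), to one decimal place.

M = 10⁶ / 3926 = 254.712 → 254.7 mireds.

254.7 mireds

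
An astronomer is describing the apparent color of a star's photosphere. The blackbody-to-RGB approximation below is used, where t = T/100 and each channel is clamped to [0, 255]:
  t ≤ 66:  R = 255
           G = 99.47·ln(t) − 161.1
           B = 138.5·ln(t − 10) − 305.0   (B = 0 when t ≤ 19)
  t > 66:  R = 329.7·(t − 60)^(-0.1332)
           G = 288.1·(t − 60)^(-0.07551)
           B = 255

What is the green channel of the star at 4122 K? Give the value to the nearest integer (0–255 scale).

209

t = 4122/100 = 41.22; the t ≤ 66 branch applies.
G = 99.47·ln 41.22 − 161.1 = 99.47·3.7189 − 161.1 = 208.821.
Rounded: 209.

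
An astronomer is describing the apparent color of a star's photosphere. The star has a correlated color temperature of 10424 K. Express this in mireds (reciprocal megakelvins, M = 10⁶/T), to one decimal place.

M = 10⁶ / 10424 = 95.932 → 95.9 mireds.

95.9 mireds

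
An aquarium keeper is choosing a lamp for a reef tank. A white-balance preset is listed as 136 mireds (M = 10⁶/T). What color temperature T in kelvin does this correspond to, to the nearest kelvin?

7353 K

T = 10⁶ / 136 = 7352.94 K → 7353 K.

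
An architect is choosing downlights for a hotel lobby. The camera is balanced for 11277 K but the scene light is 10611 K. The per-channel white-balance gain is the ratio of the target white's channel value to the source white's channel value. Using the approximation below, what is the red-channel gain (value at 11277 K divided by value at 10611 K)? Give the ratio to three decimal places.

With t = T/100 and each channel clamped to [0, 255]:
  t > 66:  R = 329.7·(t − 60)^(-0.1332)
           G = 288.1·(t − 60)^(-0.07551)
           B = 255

At 10611 K (t = 106.11):
  R = 329.7·(106.11 − 60)^(-0.1332) = 329.7·46.11^(-0.1332) = 329.7·0.60032 = 197.925.
At 11277 K (t = 112.77):
  R = 329.7·(112.77 − 60)^(-0.1332) = 329.7·52.77^(-0.1332) = 329.7·0.58963 = 194.400.
Gain = 194.400 / 197.925 = 0.9822 → 0.982.

0.982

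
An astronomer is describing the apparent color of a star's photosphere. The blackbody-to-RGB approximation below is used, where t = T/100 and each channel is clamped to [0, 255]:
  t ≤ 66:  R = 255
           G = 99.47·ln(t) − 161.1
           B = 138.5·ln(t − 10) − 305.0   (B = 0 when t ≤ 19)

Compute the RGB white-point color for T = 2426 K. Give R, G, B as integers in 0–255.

R=255, G=156, B=63

t = 2426/100 = 24.26; the t ≤ 66 branch applies.
R = 255 by definition for t ≤ 66.
G = 99.47·ln 24.26 − 161.1 = 99.47·3.1888 − 161.1 = 156.093.
B = 138.5·ln(24.26 − 10) − 305.0 = 138.5·ln 14.26 − 305.0 = 138.5·2.6575 − 305.0 = 63.058.
Rounded: (255, 156, 63).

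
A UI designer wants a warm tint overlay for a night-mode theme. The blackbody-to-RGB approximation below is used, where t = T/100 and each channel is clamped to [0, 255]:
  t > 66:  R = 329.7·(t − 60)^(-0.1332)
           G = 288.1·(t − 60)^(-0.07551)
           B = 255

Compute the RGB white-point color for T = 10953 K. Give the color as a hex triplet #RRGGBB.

#C4D7FF

t = 10953/100 = 109.53; the t > 66 branch applies.
R = 329.7·(109.53 − 60)^(-0.1332) = 329.7·49.53^(-0.1332) = 329.7·0.59463 = 196.048.
G = 288.1·(109.53 − 60)^(-0.07551) = 288.1·49.53^(-0.07551) = 288.1·0.74477 = 214.567.
B = 255 by definition for t > 66.
Rounded: (196, 215, 255).
In hex: #C4D7FF.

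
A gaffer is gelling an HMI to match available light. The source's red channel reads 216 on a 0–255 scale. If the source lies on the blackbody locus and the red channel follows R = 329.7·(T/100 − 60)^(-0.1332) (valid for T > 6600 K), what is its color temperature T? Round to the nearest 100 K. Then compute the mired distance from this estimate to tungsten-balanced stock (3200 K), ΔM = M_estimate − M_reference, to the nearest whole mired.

-193 mireds

(t − 60)^(-0.1332) = 216/329.7 = 0.65514.
t − 60 = 0.65514^(1/-0.1332) = 0.65514^(-7.508) = 23.926, so t = 83.926.
T = 100·t = 8393 K → 8400 K to the nearest 100 K.
M_estimate = 10⁶/8400 = 119.05; M_reference = 10⁶/3200 = 312.50.
ΔM = 119.05 − 312.50 = -193.45 → -193 mireds.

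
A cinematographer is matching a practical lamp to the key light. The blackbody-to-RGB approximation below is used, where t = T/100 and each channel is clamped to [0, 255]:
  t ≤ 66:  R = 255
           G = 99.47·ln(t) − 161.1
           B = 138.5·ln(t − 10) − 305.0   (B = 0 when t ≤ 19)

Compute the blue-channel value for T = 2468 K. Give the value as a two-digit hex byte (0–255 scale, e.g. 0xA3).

0x43

t = 2468/100 = 24.68; the t ≤ 66 branch applies.
B = 138.5·ln(24.68 − 10) − 305.0 = 138.5·ln 14.68 − 305.0 = 138.5·2.6865 − 305.0 = 67.078.
Rounded: 67; in hex, 0x43.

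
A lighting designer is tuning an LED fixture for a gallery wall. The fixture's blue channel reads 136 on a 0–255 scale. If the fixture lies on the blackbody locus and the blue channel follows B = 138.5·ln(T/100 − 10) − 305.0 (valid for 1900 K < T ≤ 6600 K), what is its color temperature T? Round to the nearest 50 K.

3400 K

ln(t − 10) = (136 + 305.0) / 138.5 = 3.1841.
t − 10 = e^3.1841 = 24.146, so t = 34.146.
T = 100·t = 3415 K → 3400 K to the nearest 50 K.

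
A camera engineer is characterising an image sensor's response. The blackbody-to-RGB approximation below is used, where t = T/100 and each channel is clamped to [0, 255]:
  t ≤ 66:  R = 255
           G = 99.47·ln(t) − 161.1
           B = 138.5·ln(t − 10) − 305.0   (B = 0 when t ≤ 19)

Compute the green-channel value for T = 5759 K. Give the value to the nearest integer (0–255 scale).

242

t = 5759/100 = 57.59; the t ≤ 66 branch applies.
G = 99.47·ln 57.59 − 161.1 = 99.47·4.0533 − 161.1 = 242.087.
Rounded: 242.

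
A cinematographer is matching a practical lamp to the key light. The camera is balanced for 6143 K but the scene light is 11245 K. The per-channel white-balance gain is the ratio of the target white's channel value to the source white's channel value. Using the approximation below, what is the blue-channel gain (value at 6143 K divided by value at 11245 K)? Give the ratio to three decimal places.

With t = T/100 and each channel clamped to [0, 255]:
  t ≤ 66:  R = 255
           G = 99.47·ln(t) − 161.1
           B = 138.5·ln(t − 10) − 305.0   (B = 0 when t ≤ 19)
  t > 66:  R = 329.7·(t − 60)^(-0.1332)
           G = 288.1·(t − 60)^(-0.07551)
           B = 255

At 11245 K (t = 112.45):
  B = 255 by definition for t > 66.
At 6143 K (t = 61.43):
  B = 138.5·ln(61.43 − 10) − 305.0 = 138.5·ln 51.43 − 305.0 = 138.5·3.9402 − 305.0 = 240.721.
Gain = 240.721 / 255.000 = 0.9440 → 0.944.

0.944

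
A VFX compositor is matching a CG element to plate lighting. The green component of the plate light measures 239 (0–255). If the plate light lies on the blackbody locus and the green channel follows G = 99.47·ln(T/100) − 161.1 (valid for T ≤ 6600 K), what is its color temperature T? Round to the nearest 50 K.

ln t = (239 + 161.1) / 99.47 = 4.0223.
t = e^4.0223 = 55.830.
T = 100·t = 5583 K → 5600 K to the nearest 50 K.

5600 K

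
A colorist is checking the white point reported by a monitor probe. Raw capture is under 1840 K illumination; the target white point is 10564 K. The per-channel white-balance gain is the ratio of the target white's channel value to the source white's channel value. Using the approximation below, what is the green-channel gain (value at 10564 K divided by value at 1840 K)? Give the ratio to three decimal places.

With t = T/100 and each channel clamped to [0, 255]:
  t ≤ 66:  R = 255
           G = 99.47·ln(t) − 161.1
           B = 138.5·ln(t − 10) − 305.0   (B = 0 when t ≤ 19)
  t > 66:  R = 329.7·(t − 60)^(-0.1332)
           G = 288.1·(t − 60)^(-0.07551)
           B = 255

At 1840 K (t = 18.4):
  G = 99.47·ln 18.4 − 161.1 = 99.47·2.9124 − 161.1 = 128.592.
At 10564 K (t = 105.64):
  G = 288.1·(105.64 − 60)^(-0.07551) = 288.1·45.64^(-0.07551) = 288.1·0.74938 = 215.897.
Gain = 215.897 / 128.592 = 1.6789 → 1.679.

1.679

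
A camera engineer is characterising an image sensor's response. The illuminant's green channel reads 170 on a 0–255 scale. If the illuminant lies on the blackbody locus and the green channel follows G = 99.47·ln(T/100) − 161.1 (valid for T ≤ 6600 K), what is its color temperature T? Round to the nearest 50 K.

ln t = (170 + 161.1) / 99.47 = 3.3286.
t = e^3.3286 = 27.900.
T = 100·t = 2790 K → 2800 K to the nearest 50 K.

2800 K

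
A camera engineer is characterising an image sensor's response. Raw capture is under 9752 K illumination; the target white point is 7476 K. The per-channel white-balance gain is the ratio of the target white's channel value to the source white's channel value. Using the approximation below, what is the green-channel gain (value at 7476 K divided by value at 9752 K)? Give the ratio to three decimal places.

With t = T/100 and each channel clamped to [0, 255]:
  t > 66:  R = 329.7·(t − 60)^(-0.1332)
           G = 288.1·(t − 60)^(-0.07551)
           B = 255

At 9752 K (t = 97.52):
  G = 288.1·(97.52 − 60)^(-0.07551) = 288.1·37.52^(-0.07551) = 288.1·0.76055 = 219.114.
At 7476 K (t = 74.76):
  G = 288.1·(74.76 − 60)^(-0.07551) = 288.1·14.76^(-0.07551) = 288.1·0.81606 = 235.107.
Gain = 235.107 / 219.114 = 1.0730 → 1.073.

1.073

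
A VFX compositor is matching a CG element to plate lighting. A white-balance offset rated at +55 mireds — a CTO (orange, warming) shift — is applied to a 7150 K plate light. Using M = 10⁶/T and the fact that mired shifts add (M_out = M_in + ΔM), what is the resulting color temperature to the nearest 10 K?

5130 K

M_in = 10⁶/7150 = 139.86 mireds.
M_out = 139.86 + (+55) = 194.86 mireds.
T_out = 10⁶/194.86 = 5131.9 K → 5130 K.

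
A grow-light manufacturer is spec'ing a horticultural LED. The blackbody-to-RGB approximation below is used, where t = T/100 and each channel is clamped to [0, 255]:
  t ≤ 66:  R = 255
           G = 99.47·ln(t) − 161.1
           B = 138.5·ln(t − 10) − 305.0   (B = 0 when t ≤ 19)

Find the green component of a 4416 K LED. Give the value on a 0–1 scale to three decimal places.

t = 4416/100 = 44.16; the t ≤ 66 branch applies.
G = 99.47·ln 44.16 − 161.1 = 99.47·3.7878 − 161.1 = 215.674.
On a 0–1 scale: 215.674/255 = 0.8458 → 0.846.

0.846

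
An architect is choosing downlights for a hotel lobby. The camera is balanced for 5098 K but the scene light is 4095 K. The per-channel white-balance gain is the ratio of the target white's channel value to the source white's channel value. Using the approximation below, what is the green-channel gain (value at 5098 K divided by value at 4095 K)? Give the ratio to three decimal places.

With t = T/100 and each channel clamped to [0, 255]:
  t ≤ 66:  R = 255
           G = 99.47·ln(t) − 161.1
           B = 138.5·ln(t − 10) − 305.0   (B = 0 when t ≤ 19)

At 4095 K (t = 40.95):
  G = 99.47·ln 40.95 − 161.1 = 99.47·3.7124 − 161.1 = 208.168.
At 5098 K (t = 50.98):
  G = 99.47·ln 50.98 − 161.1 = 99.47·3.9314 − 161.1 = 229.960.
Gain = 229.960 / 208.168 = 1.1047 → 1.105.

1.105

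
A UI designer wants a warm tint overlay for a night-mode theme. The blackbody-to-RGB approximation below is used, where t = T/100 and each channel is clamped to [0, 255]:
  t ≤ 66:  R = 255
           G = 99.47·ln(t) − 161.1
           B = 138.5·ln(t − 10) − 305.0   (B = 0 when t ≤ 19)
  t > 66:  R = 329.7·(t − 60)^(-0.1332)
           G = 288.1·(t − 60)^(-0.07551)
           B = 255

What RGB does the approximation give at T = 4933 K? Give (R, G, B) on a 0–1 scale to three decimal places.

(1.000, 0.889, 0.798)

t = 4933/100 = 49.33; the t ≤ 66 branch applies.
R = 255 by definition for t ≤ 66.
G = 99.47·ln 49.33 − 161.1 = 99.47·3.8985 − 161.1 = 226.687.
B = 138.5·ln(49.33 − 10) − 305.0 = 138.5·ln 39.33 − 305.0 = 138.5·3.6720 − 305.0 = 203.570.
Dividing each by 255: (1.0000, 0.8890, 0.7983) → (1.000, 0.889, 0.798).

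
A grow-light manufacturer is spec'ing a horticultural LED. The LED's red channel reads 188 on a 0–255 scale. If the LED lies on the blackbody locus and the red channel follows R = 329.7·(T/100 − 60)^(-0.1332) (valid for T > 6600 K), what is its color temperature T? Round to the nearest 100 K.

(t − 60)^(-0.1332) = 188/329.7 = 0.57022.
t − 60 = 0.57022^(1/-0.1332) = 0.57022^(-7.508) = 67.848, so t = 127.848.
T = 100·t = 12785 K → 12800 K to the nearest 100 K.

12800 K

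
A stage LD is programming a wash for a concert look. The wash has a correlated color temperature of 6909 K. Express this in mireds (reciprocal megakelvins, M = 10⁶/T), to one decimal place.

144.7 mireds

M = 10⁶ / 6909 = 144.739 → 144.7 mireds.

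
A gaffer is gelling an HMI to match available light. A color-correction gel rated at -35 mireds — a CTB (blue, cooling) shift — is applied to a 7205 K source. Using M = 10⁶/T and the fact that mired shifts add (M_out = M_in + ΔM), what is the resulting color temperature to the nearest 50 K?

9650 K

M_in = 10⁶/7205 = 138.79 mireds.
M_out = 138.79 + (-35) = 103.79 mireds.
T_out = 10⁶/103.79 = 9634.6 K → 9650 K.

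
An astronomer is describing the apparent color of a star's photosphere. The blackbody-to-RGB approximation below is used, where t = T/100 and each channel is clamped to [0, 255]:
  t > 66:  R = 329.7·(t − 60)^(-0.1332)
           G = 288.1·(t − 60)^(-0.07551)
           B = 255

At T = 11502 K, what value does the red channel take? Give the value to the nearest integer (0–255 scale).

193

t = 11502/100 = 115.02; the t > 66 branch applies.
R = 329.7·(115.02 − 60)^(-0.1332) = 329.7·55.02^(-0.1332) = 329.7·0.58636 = 193.322.
Rounded: 193.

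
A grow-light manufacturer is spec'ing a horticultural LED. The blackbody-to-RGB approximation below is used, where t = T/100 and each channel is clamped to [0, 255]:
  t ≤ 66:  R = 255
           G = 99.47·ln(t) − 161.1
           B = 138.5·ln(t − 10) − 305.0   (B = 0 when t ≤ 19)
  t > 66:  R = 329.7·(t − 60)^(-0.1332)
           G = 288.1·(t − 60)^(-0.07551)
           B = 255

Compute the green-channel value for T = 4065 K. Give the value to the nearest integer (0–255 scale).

207

t = 4065/100 = 40.65; the t ≤ 66 branch applies.
G = 99.47·ln 40.65 − 161.1 = 99.47·3.7050 − 161.1 = 207.436.
Rounded: 207.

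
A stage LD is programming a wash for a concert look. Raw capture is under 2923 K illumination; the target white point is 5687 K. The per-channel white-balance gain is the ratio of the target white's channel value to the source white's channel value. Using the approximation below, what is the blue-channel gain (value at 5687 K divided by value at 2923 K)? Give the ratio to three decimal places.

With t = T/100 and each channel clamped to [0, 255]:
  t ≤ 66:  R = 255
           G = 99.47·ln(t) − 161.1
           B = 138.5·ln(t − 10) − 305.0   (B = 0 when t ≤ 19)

2.181

At 2923 K (t = 29.23):
  B = 138.5·ln(29.23 − 10) − 305.0 = 138.5·ln 19.23 − 305.0 = 138.5·2.9565 − 305.0 = 104.471.
At 5687 K (t = 56.87):
  B = 138.5·ln(56.87 − 10) − 305.0 = 138.5·ln 46.87 − 305.0 = 138.5·3.8474 − 305.0 = 227.862.
Gain = 227.862 / 104.471 = 2.1811 → 2.181.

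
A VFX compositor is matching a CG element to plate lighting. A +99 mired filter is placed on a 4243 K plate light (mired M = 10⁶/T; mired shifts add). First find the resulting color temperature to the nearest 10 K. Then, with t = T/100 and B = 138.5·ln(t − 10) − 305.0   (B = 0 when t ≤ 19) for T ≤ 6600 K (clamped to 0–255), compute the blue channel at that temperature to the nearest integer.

M_in = 10⁶/4243 = 235.68; M_out = 235.68 + (+99) = 334.68.
T_out = 10⁶/334.68 = 2987.9 K → 2990 K; t = 29.9.
B = 138.5·ln(29.9 − 10) − 305.0 = 138.5·ln 19.9 − 305.0 = 138.5·2.9907 − 305.0 = 109.215.
Rounded: 109.

109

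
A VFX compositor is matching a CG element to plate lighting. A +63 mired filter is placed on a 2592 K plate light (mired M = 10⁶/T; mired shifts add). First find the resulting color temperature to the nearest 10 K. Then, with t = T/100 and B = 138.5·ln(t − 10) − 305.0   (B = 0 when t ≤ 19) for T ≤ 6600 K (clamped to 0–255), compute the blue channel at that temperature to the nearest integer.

43

M_in = 10⁶/2592 = 385.80; M_out = 385.80 + (+63) = 448.80.
T_out = 10⁶/448.80 = 2228.2 K → 2230 K; t = 22.3.
B = 138.5·ln(22.3 − 10) − 305.0 = 138.5·ln 12.3 − 305.0 = 138.5·2.5096 − 305.0 = 42.579.
Rounded: 43.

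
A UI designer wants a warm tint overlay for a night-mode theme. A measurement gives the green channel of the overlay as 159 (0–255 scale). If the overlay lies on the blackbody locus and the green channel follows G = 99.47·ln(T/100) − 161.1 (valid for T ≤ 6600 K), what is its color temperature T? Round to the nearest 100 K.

ln t = (159 + 161.1) / 99.47 = 3.2181.
t = e^3.2181 = 24.980.
T = 100·t = 2498 K → 2500 K to the nearest 100 K.

2500 K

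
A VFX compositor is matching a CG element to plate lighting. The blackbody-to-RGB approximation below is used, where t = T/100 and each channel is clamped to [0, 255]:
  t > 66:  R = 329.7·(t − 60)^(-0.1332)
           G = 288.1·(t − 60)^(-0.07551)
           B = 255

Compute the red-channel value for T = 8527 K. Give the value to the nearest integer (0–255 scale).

214

t = 8527/100 = 85.27; the t > 66 branch applies.
R = 329.7·(85.27 − 60)^(-0.1332) = 329.7·25.27^(-0.1332) = 329.7·0.65039 = 214.433.
Rounded: 214.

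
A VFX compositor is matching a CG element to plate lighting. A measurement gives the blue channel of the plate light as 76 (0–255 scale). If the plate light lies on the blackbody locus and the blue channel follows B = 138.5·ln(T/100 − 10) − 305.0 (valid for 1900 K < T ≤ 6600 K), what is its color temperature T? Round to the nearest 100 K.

ln(t − 10) = (76 + 305.0) / 138.5 = 2.7509.
t − 10 = e^2.7509 = 15.657, so t = 25.657.
T = 100·t = 2566 K → 2600 K to the nearest 100 K.

2600 K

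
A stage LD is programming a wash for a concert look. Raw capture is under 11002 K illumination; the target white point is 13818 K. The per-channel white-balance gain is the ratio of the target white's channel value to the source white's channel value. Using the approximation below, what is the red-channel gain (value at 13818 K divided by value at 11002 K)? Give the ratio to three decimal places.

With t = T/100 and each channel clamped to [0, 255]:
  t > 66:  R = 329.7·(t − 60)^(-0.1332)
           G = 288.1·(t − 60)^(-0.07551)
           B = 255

At 11002 K (t = 110.02):
  R = 329.7·(110.02 − 60)^(-0.1332) = 329.7·50.02^(-0.1332) = 329.7·0.59385 = 195.791.
At 13818 K (t = 138.18):
  R = 329.7·(138.18 − 60)^(-0.1332) = 329.7·78.18^(-0.1332) = 329.7·0.55955 = 184.484.
Gain = 184.484 / 195.791 = 0.9422 → 0.942.

0.942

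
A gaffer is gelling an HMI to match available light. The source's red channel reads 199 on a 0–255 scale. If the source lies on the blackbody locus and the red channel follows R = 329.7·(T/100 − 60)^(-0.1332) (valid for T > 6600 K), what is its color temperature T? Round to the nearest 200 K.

10400 K

(t − 60)^(-0.1332) = 199/329.7 = 0.60358.
t − 60 = 0.60358^(1/-0.1332) = 0.60358^(-7.508) = 44.273, so t = 104.273.
T = 100·t = 10427 K → 10400 K to the nearest 200 K.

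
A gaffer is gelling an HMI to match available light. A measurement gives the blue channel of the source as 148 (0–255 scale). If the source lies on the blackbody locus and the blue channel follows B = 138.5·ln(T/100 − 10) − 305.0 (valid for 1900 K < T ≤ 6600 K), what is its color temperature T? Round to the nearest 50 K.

3650 K

ln(t − 10) = (148 + 305.0) / 138.5 = 3.2708.
t − 10 = e^3.2708 = 26.331, so t = 36.331.
T = 100·t = 3633 K → 3650 K to the nearest 50 K.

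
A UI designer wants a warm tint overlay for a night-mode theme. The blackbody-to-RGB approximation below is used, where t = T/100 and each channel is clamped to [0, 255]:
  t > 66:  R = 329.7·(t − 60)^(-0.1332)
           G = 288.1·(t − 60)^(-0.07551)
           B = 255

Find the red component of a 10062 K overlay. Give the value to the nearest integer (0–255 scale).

201

t = 10062/100 = 100.62; the t > 66 branch applies.
R = 329.7·(100.62 − 60)^(-0.1332) = 329.7·40.62^(-0.1332) = 329.7·0.61054 = 201.296.
Rounded: 201.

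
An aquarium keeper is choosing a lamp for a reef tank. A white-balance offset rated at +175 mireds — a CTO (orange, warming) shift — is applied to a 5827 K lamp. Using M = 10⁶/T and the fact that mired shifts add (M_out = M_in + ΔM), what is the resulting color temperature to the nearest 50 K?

M_in = 10⁶/5827 = 171.61 mireds.
M_out = 171.61 + (+175) = 346.61 mireds.
T_out = 10⁶/346.61 = 2885.0 K → 2900 K.

2900 K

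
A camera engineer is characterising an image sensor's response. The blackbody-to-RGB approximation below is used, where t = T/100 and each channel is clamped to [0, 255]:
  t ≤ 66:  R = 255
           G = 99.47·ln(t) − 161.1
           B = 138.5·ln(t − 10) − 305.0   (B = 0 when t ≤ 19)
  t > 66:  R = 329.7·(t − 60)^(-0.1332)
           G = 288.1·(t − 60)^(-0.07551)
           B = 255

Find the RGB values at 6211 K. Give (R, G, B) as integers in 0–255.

(255, 250, 243)

t = 6211/100 = 62.11; the t ≤ 66 branch applies.
R = 255 by definition for t ≤ 66.
G = 99.47·ln 62.11 − 161.1 = 99.47·4.1289 − 161.1 = 249.602.
B = 138.5·ln(62.11 − 10) − 305.0 = 138.5·ln 52.11 − 305.0 = 138.5·3.9534 − 305.0 = 242.540.
Rounded: (255, 250, 243).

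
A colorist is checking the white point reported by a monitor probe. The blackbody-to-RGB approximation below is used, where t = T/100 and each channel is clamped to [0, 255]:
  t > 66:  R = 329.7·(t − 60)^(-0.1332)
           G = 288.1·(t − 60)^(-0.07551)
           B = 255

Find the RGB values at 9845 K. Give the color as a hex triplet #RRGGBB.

#CBDBFF

t = 9845/100 = 98.45; the t > 66 branch applies.
R = 329.7·(98.45 − 60)^(-0.1332) = 329.7·38.45^(-0.1332) = 329.7·0.61502 = 202.773.
G = 288.1·(98.45 − 60)^(-0.07551) = 288.1·38.45^(-0.07551) = 288.1·0.75914 = 218.710.
B = 255 by definition for t > 66.
Rounded: (203, 219, 255).
In hex: #CBDBFF.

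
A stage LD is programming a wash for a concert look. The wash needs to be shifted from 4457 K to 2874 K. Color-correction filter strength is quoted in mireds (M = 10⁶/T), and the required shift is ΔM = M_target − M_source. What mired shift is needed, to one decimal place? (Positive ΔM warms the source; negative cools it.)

M_source = 10⁶/4457 = 224.366; M_target = 10⁶/2874 = 347.947.
ΔM = 347.947 − 224.366 = 123.581 → +123.6 mireds, a warming shift.

+123.6 mireds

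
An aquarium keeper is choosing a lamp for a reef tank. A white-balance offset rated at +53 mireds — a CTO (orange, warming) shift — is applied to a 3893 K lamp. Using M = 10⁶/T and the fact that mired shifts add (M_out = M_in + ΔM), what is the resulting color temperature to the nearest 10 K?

3230 K

M_in = 10⁶/3893 = 256.87 mireds.
M_out = 256.87 + (+53) = 309.87 mireds.
T_out = 10⁶/309.87 = 3227.1 K → 3230 K.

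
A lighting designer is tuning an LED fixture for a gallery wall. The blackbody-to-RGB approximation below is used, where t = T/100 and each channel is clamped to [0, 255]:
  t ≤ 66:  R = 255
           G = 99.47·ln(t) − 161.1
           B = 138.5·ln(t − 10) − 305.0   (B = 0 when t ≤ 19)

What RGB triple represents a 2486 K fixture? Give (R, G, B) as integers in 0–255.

t = 2486/100 = 24.86; the t ≤ 66 branch applies.
R = 255 by definition for t ≤ 66.
G = 99.47·ln 24.86 − 161.1 = 99.47·3.2133 − 161.1 = 158.523.
B = 138.5·ln(24.86 − 10) − 305.0 = 138.5·ln 14.86 − 305.0 = 138.5·2.6987 − 305.0 = 68.766.
Rounded: (255, 159, 69).

(255, 159, 69)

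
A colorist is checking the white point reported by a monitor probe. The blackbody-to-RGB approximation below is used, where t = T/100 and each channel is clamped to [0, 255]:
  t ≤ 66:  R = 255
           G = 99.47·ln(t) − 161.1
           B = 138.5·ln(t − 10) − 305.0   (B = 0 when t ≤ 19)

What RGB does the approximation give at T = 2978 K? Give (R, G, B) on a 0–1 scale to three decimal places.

(1.000, 0.692, 0.425)

t = 2978/100 = 29.78; the t ≤ 66 branch applies.
R = 255 by definition for t ≤ 66.
G = 99.47·ln 29.78 − 161.1 = 99.47·3.3938 − 161.1 = 176.485.
B = 138.5·ln(29.78 − 10) − 305.0 = 138.5·ln 19.78 − 305.0 = 138.5·2.9847 − 305.0 = 108.377.
Dividing each by 255: (1.0000, 0.6921, 0.4250) → (1.000, 0.692, 0.425).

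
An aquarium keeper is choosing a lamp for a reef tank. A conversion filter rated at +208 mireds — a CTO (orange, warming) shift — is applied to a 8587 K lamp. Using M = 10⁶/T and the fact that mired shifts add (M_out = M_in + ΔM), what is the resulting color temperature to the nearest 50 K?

M_in = 10⁶/8587 = 116.46 mireds.
M_out = 116.46 + (+208) = 324.46 mireds.
T_out = 10⁶/324.46 = 3082.1 K → 3100 K.

3100 K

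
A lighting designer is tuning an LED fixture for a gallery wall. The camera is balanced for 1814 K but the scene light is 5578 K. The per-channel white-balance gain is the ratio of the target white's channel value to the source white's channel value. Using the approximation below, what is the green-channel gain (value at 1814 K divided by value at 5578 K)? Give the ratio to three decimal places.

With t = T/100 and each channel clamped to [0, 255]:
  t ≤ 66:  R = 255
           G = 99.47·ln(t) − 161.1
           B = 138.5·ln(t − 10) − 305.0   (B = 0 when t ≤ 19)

0.532

At 5578 K (t = 55.78):
  G = 99.47·ln 55.78 − 161.1 = 99.47·4.0214 − 161.1 = 238.910.
At 1814 K (t = 18.14):
  G = 99.47·ln 18.14 − 161.1 = 99.47·2.8981 − 161.1 = 127.176.
Gain = 127.176 / 238.910 = 0.5323 → 0.532.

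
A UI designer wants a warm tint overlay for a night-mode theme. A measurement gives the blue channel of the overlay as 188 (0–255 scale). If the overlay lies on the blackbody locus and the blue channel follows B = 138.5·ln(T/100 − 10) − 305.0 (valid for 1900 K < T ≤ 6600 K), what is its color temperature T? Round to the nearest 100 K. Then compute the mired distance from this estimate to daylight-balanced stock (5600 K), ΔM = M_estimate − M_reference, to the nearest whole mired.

+44 mireds

ln(t − 10) = (188 + 305.0) / 138.5 = 3.5596.
t − 10 = e^3.5596 = 35.148, so t = 45.148.
T = 100·t = 4515 K → 4500 K to the nearest 100 K.
M_estimate = 10⁶/4500 = 222.22; M_reference = 10⁶/5600 = 178.57.
ΔM = 222.22 − 178.57 = 43.65 → +44 mireds.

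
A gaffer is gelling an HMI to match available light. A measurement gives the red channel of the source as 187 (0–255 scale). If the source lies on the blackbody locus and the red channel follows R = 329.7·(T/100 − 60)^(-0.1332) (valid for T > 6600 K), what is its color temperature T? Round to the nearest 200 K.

13000 K

(t − 60)^(-0.1332) = 187/329.7 = 0.56718.
t − 60 = 0.56718^(1/-0.1332) = 0.56718^(-7.508) = 70.620, so t = 130.620.
T = 100·t = 13062 K → 13000 K to the nearest 200 K.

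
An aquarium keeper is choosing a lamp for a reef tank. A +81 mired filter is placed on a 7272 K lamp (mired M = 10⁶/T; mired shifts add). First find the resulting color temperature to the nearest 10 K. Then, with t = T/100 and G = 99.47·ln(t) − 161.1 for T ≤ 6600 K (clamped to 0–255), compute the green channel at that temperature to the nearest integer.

219

M_in = 10⁶/7272 = 137.51; M_out = 137.51 + (+81) = 218.51.
T_out = 10⁶/218.51 = 4576.4 K → 4580 K; t = 45.8.
G = 99.47·ln 45.8 − 161.1 = 99.47·3.8243 − 161.1 = 219.302.
Rounded: 219.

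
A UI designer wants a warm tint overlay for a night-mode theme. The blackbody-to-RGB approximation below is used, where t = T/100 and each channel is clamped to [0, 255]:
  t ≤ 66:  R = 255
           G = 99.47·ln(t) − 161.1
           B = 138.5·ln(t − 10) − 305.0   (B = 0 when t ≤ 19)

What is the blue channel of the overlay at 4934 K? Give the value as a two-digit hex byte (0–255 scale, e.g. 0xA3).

t = 4934/100 = 49.34; the t ≤ 66 branch applies.
B = 138.5·ln(49.34 − 10) − 305.0 = 138.5·ln 39.34 − 305.0 = 138.5·3.6722 − 305.0 = 203.605.
Rounded: 204; in hex, 0xCC.

0xCC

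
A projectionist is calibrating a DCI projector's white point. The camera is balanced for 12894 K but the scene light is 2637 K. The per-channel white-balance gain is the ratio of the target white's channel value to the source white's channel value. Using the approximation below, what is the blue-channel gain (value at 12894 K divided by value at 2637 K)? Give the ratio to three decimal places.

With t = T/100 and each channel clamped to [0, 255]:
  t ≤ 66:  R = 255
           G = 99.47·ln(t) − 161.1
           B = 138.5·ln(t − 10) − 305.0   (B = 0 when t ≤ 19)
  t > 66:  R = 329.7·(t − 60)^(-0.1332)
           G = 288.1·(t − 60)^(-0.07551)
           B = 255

3.103

At 2637 K (t = 26.37):
  B = 138.5·ln(26.37 − 10) − 305.0 = 138.5·ln 16.37 − 305.0 = 138.5·2.7955 − 305.0 = 82.170.
At 12894 K (t = 128.94):
  B = 255 by definition for t > 66.
Gain = 255.000 / 82.170 = 3.1033 → 3.103.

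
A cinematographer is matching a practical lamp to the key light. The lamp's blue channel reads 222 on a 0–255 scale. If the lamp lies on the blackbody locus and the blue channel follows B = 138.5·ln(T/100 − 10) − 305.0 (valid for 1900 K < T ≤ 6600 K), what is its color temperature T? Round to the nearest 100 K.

5500 K

ln(t − 10) = (222 + 305.0) / 138.5 = 3.8051.
t − 10 = e^3.8051 = 44.928, so t = 54.928.
T = 100·t = 5493 K → 5500 K to the nearest 100 K.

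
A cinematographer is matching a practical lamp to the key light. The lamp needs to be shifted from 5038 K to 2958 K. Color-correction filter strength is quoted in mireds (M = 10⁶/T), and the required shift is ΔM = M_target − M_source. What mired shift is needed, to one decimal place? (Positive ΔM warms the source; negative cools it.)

M_source = 10⁶/5038 = 198.491; M_target = 10⁶/2958 = 338.066.
ΔM = 338.066 − 198.491 = 139.575 → +139.6 mireds, a warming shift.

+139.6 mireds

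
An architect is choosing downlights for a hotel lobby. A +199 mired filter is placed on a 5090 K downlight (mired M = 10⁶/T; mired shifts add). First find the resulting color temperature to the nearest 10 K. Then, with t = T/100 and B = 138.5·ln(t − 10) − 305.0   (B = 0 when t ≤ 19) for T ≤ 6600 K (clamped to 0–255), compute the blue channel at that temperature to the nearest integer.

M_in = 10⁶/5090 = 196.46; M_out = 196.46 + (+199) = 395.46.
T_out = 10⁶/395.46 = 2528.7 K → 2530 K; t = 25.3.
B = 138.5·ln(25.3 − 10) − 305.0 = 138.5·ln 15.3 − 305.0 = 138.5·2.7279 − 305.0 = 72.808.
Rounded: 73.

73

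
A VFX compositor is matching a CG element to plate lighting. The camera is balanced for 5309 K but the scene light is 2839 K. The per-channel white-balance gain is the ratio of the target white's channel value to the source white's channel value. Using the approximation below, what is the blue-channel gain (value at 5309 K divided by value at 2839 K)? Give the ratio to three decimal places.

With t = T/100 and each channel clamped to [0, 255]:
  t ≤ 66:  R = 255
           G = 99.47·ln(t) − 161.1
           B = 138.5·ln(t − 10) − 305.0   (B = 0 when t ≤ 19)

At 2839 K (t = 28.39):
  B = 138.5·ln(28.39 − 10) − 305.0 = 138.5·ln 18.39 − 305.0 = 138.5·2.9118 − 305.0 = 98.285.
At 5309 K (t = 53.09):
  B = 138.5·ln(53.09 − 10) − 305.0 = 138.5·ln 43.09 − 305.0 = 138.5·3.7633 − 305.0 = 216.216.
Gain = 216.216 / 98.285 = 2.1999 → 2.200.

2.200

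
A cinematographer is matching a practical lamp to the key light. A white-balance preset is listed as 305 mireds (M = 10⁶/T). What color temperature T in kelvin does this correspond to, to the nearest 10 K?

3280 K

T = 10⁶ / 305 = 3278.69 K → 3280 K.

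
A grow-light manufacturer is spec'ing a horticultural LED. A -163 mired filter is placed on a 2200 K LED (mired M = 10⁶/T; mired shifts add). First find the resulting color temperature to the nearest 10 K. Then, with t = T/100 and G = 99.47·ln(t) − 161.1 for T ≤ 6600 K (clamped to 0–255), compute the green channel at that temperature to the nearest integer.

191

M_in = 10⁶/2200 = 454.55; M_out = 454.55 + (-163) = 291.55.
T_out = 10⁶/291.55 = 3430.0 K → 3430 K; t = 34.3.
G = 99.47·ln 34.3 − 161.1 = 99.47·3.5351 − 161.1 = 190.541.
Rounded: 191.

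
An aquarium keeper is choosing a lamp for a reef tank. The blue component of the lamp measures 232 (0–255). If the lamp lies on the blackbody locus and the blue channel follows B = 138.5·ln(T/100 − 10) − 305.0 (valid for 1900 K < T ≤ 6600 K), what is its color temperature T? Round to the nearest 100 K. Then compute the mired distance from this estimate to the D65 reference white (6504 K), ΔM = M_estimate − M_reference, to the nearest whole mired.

+19 mireds

ln(t − 10) = (232 + 305.0) / 138.5 = 3.8773.
t − 10 = e^3.8773 = 48.292, so t = 58.292.
T = 100·t = 5829 K → 5800 K to the nearest 100 K.
M_estimate = 10⁶/5800 = 172.41; M_reference = 10⁶/6504 = 153.75.
ΔM = 172.41 − 153.75 = 18.66 → +19 mireds.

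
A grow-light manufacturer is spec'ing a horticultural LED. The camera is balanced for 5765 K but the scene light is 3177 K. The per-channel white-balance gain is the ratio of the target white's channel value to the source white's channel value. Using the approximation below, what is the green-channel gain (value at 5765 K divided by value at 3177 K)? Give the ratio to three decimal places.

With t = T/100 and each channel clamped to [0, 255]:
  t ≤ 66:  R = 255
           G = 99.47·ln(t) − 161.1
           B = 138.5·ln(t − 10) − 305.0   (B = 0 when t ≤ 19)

1.324

At 3177 K (t = 31.77):
  G = 99.47·ln 31.77 − 161.1 = 99.47·3.4585 − 161.1 = 182.919.
At 5765 K (t = 57.65):
  G = 99.47·ln 57.65 − 161.1 = 99.47·4.0544 − 161.1 = 242.190.
Gain = 242.190 / 182.919 = 1.3240 → 1.324.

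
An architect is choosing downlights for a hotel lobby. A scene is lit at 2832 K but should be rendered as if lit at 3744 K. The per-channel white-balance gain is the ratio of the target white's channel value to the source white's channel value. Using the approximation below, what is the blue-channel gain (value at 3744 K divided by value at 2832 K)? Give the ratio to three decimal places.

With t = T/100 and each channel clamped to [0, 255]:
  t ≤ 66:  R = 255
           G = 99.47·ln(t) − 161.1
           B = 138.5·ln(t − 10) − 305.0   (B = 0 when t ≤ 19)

1.572

At 2832 K (t = 28.32):
  B = 138.5·ln(28.32 − 10) − 305.0 = 138.5·ln 18.32 − 305.0 = 138.5·2.9080 − 305.0 = 97.757.
At 3744 K (t = 37.44):
  B = 138.5·ln(37.44 − 10) − 305.0 = 138.5·ln 27.44 − 305.0 = 138.5·3.3120 − 305.0 = 153.712.
Gain = 153.712 / 97.757 = 1.5724 → 1.572.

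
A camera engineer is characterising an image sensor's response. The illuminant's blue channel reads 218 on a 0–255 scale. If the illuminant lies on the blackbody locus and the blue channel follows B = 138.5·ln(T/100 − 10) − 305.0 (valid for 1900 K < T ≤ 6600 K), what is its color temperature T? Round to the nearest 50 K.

ln(t − 10) = (218 + 305.0) / 138.5 = 3.7762.
t − 10 = e^3.7762 = 43.649, so t = 53.649.
T = 100·t = 5365 K → 5350 K to the nearest 50 K.

5350 K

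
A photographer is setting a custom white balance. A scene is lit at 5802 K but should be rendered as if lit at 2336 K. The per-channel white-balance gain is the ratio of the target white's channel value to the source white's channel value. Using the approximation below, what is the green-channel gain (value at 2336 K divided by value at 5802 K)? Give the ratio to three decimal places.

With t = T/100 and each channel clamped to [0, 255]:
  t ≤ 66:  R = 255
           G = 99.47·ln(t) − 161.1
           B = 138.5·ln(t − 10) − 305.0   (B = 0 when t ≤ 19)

At 5802 K (t = 58.02):
  G = 99.47·ln 58.02 − 161.1 = 99.47·4.0608 − 161.1 = 242.827.
At 2336 K (t = 23.36):
  G = 99.47·ln 23.36 − 161.1 = 99.47·3.1510 − 161.1 = 152.332.
Gain = 152.332 / 242.827 = 0.6273 → 0.627.

0.627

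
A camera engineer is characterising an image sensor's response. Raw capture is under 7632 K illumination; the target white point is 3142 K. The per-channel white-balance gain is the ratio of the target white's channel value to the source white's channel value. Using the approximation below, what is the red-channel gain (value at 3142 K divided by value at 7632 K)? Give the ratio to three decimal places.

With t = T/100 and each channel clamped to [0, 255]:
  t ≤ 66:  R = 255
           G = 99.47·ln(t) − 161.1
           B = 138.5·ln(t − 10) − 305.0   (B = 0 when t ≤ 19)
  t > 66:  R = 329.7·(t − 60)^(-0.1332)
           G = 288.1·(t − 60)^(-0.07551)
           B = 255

1.122

At 7632 K (t = 76.32):
  R = 329.7·(76.32 − 60)^(-0.1332) = 329.7·16.32^(-0.1332) = 329.7·0.68939 = 227.292.
At 3142 K (t = 31.42):
  R = 255 by definition for t ≤ 66.
Gain = 255.000 / 227.292 = 1.1219 → 1.122.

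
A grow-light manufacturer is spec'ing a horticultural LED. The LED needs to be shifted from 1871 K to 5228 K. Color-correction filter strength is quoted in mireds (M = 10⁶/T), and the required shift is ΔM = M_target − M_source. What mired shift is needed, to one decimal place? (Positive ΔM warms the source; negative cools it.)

-343.2 mireds

M_source = 10⁶/1871 = 534.474; M_target = 10⁶/5228 = 191.278.
ΔM = 191.278 − 534.474 = -343.196 → -343.2 mireds, a cooling shift.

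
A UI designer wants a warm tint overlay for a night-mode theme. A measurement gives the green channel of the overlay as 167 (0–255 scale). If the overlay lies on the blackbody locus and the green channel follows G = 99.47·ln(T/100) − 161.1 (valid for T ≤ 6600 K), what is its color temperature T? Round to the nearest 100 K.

2700 K

ln t = (167 + 161.1) / 99.47 = 3.2985.
t = e^3.2985 = 27.072.
T = 100·t = 2707 K → 2700 K to the nearest 100 K.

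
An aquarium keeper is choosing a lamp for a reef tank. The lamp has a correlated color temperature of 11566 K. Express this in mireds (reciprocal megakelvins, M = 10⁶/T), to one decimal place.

86.5 mireds

M = 10⁶ / 11566 = 86.460 → 86.5 mireds.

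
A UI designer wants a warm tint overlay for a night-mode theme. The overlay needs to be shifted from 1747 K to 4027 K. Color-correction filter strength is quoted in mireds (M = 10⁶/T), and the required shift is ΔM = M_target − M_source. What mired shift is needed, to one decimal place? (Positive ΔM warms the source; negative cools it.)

M_source = 10⁶/1747 = 572.410; M_target = 10⁶/4027 = 248.324.
ΔM = 248.324 − 572.410 = -324.086 → -324.1 mireds, a cooling shift.

-324.1 mireds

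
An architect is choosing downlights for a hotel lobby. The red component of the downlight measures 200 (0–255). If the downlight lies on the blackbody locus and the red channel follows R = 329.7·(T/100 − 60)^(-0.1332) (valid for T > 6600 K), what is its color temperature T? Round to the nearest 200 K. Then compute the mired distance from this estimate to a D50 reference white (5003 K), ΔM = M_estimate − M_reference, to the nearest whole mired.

-102 mireds

(t − 60)^(-0.1332) = 200/329.7 = 0.60661.
t − 60 = 0.60661^(1/-0.1332) = 0.60661^(-7.508) = 42.638, so t = 102.638.
T = 100·t = 10264 K → 10200 K to the nearest 200 K.
M_estimate = 10⁶/10200 = 98.04; M_reference = 10⁶/5003 = 199.88.
ΔM = 98.04 − 199.88 = -101.84 → -102 mireds.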